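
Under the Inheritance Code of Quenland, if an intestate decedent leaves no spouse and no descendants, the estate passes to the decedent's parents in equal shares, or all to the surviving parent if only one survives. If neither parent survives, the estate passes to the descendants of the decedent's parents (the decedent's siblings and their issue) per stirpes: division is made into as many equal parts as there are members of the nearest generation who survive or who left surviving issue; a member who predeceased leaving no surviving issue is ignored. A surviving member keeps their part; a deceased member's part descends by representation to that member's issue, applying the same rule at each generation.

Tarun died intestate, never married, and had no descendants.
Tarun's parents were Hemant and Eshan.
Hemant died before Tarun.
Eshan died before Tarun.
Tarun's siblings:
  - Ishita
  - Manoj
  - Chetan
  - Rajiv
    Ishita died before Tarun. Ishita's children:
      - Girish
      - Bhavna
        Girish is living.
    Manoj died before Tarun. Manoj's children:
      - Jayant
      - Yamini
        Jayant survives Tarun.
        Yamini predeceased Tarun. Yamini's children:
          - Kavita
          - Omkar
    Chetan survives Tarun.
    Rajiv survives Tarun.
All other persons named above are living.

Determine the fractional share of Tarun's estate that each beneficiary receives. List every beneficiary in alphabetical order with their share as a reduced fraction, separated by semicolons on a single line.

Neither parent survives and there are no descendants, so the estate passes to Tarun's siblings and their issue per stirpes.
The estate is divided into 4 equal shares of 1/4 among Ishita, Manoj, Chetan, Rajiv.
Ishita predeceased; the 1/4 allotted to Ishita's branch passes to Ishita's issue by representation.
The 1/4 is divided into 2 equal shares of 1/8 among Girish, Bhavna.
Girish is living and takes 1/8.
Bhavna is living and takes 1/8.
Manoj predeceased; the 1/4 allotted to Manoj's branch passes to Manoj's issue by representation.
The 1/4 is divided into 2 equal shares of 1/8 among Jayant, Yamini.
Jayant is living and takes 1/8.
Yamini predeceased; the 1/8 allotted to Yamini's branch passes to Yamini's issue by representation.
The 1/8 is divided into 2 equal shares of 1/16 among Kavita, Omkar.
Kavita is living and takes 1/16.
Omkar is living and takes 1/16.
Chetan is living and takes 1/4.
Rajiv is living and takes 1/4.

Bhavna 1/8; Chetan 1/4; Girish 1/8; Jayant 1/8; Kavita 1/16; Omkar 1/16; Rajiv 1/4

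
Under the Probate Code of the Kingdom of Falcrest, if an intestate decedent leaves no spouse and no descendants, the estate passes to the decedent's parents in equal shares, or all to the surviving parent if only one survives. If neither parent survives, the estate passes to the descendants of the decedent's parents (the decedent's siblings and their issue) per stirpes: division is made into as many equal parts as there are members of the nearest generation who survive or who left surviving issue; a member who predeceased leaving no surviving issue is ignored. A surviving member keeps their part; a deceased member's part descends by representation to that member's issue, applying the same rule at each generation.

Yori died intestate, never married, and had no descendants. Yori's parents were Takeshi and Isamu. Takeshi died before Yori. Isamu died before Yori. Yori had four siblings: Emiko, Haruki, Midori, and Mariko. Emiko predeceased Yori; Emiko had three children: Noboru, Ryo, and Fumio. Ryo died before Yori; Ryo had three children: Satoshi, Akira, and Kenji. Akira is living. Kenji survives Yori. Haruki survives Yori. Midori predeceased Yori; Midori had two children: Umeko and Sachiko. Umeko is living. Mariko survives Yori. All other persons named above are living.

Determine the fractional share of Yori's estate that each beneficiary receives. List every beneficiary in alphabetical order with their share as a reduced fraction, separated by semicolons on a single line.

Neither parent survives and there are no descendants, so the estate passes to Yori's siblings and their issue per stirpes.
The estate is divided into 4 equal shares of 1/4 among Emiko, Haruki, Midori, Mariko.
Emiko predeceased; the 1/4 allotted to Emiko's branch passes to Emiko's issue by representation.
The 1/4 is divided into 3 equal shares of 1/12 among Noboru, Ryo, Fumio.
Noboru is living and takes 1/12.
Ryo predeceased; the 1/12 allotted to Ryo's branch passes to Ryo's issue by representation.
The 1/12 is divided into 3 equal shares of 1/36 among Satoshi, Akira, Kenji.
Satoshi is living and takes 1/36.
Akira is living and takes 1/36.
Kenji is living and takes 1/36.
Fumio is living and takes 1/12.
Haruki is living and takes 1/4.
Midori predeceased; the 1/4 allotted to Midori's branch passes to Midori's issue by representation.
The 1/4 is divided into 2 equal shares of 1/8 among Umeko, Sachiko.
Umeko is living and takes 1/8.
Sachiko is living and takes 1/8.
Mariko is living and takes 1/4.

Akira 1/36; Fumio 1/12; Haruki 1/4; Kenji 1/36; Mariko 1/4; Noboru 1/12; Sachiko 1/8; Satoshi 1/36; Umeko 1/8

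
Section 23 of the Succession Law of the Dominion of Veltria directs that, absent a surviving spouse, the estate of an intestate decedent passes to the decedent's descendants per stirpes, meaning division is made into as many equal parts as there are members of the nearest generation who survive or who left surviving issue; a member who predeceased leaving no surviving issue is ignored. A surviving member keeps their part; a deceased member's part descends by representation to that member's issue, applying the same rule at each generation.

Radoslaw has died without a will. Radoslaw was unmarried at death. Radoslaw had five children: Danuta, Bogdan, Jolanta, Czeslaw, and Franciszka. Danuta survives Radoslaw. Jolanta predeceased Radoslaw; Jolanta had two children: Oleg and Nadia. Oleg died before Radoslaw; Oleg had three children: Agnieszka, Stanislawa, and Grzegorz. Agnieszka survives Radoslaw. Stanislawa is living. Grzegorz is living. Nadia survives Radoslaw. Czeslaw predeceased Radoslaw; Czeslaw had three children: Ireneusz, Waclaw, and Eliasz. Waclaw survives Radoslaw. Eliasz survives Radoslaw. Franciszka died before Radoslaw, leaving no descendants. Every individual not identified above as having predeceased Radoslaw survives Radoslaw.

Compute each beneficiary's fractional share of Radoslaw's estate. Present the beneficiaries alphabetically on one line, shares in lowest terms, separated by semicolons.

There is no surviving spouse, so the entire estate passes to Radoslaw's descendants per stirpes.
Franciszka left no surviving issue, so that branch lapses and is disregarded.
The estate is divided into 4 equal shares of 1/4 among Danuta, Bogdan, Jolanta, Czeslaw.
Danuta is living and takes 1/4.
Bogdan is living and takes 1/4.
Jolanta predeceased; the 1/4 allotted to Jolanta's branch passes to Jolanta's issue by representation.
The 1/4 is divided into 2 equal shares of 1/8 among Oleg, Nadia.
Oleg predeceased; the 1/8 allotted to Oleg's branch passes to Oleg's issue by representation.
The 1/8 is divided into 3 equal shares of 1/24 among Agnieszka, Stanislawa, Grzegorz.
Agnieszka is living and takes 1/24.
Stanislawa is living and takes 1/24.
Grzegorz is living and takes 1/24.
Nadia is living and takes 1/8.
Czeslaw predeceased; the 1/4 allotted to Czeslaw's branch passes to Czeslaw's issue by representation.
The 1/4 is divided into 3 equal shares of 1/12 among Ireneusz, Waclaw, Eliasz.
Ireneusz is living and takes 1/12.
Waclaw is living and takes 1/12.
Eliasz is living and takes 1/12.

Agnieszka 1/24; Bogdan 1/4; Danuta 1/4; Eliasz 1/12; Grzegorz 1/24; Ireneusz 1/12; Nadia 1/8; Stanislawa 1/24; Waclaw 1/12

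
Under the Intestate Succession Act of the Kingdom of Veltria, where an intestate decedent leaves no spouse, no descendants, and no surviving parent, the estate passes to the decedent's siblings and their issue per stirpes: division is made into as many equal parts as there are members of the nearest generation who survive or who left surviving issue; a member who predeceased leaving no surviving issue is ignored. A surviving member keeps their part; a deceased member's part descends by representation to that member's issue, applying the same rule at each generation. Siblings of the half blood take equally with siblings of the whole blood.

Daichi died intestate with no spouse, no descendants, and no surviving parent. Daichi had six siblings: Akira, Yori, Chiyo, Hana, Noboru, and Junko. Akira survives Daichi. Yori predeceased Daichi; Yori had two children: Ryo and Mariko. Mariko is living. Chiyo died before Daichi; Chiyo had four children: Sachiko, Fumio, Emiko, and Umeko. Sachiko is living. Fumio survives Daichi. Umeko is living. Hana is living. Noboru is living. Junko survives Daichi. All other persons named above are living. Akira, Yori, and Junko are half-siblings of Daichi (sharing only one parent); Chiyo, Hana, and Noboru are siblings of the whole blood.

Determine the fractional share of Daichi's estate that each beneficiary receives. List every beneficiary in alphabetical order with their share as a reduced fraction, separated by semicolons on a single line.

No spouse, descendants, or parent survives, so the estate passes to Daichi's siblings per stirpes.
Half-blood and whole-blood siblings take equally under the stated rule.
The estate is divided into 6 equal shares of 1/6 among Akira, Yori, Chiyo, Hana, Noboru, Junko.
Akira is living and takes 1/6.
Yori predeceased; the 1/6 allotted to Yori's branch passes to Yori's issue by representation.
The 1/6 is divided into 2 equal shares of 1/12 among Ryo, Mariko.
Ryo is living and takes 1/12.
Mariko is living and takes 1/12.
Chiyo predeceased; the 1/6 allotted to Chiyo's branch passes to Chiyo's issue by representation.
The 1/6 is divided into 4 equal shares of 1/24 among Sachiko, Fumio, Emiko, Umeko.
Sachiko is living and takes 1/24.
Fumio is living and takes 1/24.
Emiko is living and takes 1/24.
Umeko is living and takes 1/24.
Hana is living and takes 1/6.
Noboru is living and takes 1/6.
Junko is living and takes 1/6.

Akira 1/6; Emiko 1/24; Fumio 1/24; Hana 1/6; Junko 1/6; Mariko 1/12; Noboru 1/6; Ryo 1/12; Sachiko 1/24; Umeko 1/24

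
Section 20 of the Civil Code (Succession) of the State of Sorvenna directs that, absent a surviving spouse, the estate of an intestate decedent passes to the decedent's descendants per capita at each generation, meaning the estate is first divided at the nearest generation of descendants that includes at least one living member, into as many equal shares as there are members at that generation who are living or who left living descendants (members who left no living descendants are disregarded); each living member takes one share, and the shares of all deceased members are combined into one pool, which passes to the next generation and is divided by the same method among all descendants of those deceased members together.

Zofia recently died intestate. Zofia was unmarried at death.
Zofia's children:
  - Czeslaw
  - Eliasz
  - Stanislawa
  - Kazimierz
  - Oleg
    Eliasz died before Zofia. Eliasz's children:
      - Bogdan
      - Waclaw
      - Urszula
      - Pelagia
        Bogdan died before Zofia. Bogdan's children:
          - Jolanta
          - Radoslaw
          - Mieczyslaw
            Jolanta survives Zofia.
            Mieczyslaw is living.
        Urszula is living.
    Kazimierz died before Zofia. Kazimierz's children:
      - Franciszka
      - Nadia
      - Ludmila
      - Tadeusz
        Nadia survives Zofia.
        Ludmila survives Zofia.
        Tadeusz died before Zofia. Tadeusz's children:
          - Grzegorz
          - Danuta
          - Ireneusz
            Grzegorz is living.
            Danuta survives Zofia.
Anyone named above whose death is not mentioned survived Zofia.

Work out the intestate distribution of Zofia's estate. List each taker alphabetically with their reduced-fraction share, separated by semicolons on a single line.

Czeslaw 1/5; Danuta 1/60; Franciszka 1/20; Grzegorz 1/60; Ireneusz 1/60; Jolanta 1/60; Ludmila 1/20; Mieczyslaw 1/60; Nadia 1/20; Oleg 1/5; Pelagia 1/20; Radoslaw 1/60; Stanislawa 1/5; Urszula 1/20; Waclaw 1/20

There is no surviving spouse, so the entire estate passes to Zofia's descendants per capita at each generation.
At generation 1 (Czeslaw, Eliasz, Stanislawa, Kazimierz, Oleg) there are 5 shares of (1)/5 = 1/5 each.
Living: Czeslaw, Stanislawa, and Oleg — each takes 1/5.
Deceased: Eliasz and Kazimierz. Their combined 2/5 is pooled and carried to generation 2.
At generation 2 (Bogdan, Waclaw, Urszula, Pelagia, Franciszka, Nadia, Ludmila, Tadeusz) there are 8 shares of (2/5)/8 = 1/20 each.
Living: Waclaw, Urszula, Pelagia, Franciszka, Nadia, and Ludmila — each takes 1/20.
Deceased: Bogdan and Tadeusz. Their combined 1/10 is pooled and carried to generation 3.
At generation 3 (Jolanta, Radoslaw, Mieczyslaw, Grzegorz, Danuta, Ireneusz) there are 6 shares of (1/10)/6 = 1/60 each.
Living: Jolanta, Radoslaw, Mieczyslaw, Grzegorz, Danuta, and Ireneusz — each takes 1/60.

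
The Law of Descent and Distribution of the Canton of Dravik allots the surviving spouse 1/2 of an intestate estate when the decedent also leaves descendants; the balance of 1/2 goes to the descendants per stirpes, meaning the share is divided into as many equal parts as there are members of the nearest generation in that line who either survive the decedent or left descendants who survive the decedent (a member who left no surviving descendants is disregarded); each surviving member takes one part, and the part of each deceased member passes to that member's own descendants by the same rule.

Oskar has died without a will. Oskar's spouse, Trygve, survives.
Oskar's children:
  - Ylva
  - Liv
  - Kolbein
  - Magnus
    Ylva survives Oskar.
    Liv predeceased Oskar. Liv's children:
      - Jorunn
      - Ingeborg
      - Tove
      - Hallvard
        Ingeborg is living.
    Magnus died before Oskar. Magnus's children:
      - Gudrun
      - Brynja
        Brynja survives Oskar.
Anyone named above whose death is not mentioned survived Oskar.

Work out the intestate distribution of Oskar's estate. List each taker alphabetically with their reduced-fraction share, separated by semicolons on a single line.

Brynja 1/16; Gudrun 1/16; Hallvard 1/32; Ingeborg 1/32; Jorunn 1/32; Kolbein 1/8; Tove 1/32; Trygve 1/2; Ylva 1/8

Trygve, as surviving spouse, takes 1/2.
The remaining 1/2 passes to Oskar's descendants per stirpes.
The 1/2 is divided into 4 equal shares of 1/8 among Ylva, Liv, Kolbein, Magnus.
Ylva is living and takes 1/8.
Liv predeceased; the 1/8 allotted to Liv's branch passes to Liv's issue by representation.
The 1/8 is divided into 4 equal shares of 1/32 among Jorunn, Ingeborg, Tove, Hallvard.
Jorunn is living and takes 1/32.
Ingeborg is living and takes 1/32.
Tove is living and takes 1/32.
Hallvard is living and takes 1/32.
Kolbein is living and takes 1/8.
Magnus predeceased; the 1/8 allotted to Magnus's branch passes to Magnus's issue by representation.
The 1/8 is divided into 2 equal shares of 1/16 among Gudrun, Brynja.
Gudrun is living and takes 1/16.
Brynja is living and takes 1/16.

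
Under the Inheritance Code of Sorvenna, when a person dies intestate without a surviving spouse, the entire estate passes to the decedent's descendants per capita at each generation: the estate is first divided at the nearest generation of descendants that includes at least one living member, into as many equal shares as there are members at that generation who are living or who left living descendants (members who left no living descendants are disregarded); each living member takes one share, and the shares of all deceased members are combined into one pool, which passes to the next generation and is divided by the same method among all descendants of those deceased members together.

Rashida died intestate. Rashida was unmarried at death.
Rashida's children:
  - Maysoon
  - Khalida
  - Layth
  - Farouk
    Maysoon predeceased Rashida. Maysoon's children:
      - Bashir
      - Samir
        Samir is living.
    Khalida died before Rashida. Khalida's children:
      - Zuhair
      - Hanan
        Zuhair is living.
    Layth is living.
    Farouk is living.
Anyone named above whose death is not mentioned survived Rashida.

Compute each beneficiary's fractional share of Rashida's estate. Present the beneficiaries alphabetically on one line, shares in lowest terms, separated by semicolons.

Bashir 1/8; Farouk 1/4; Hanan 1/8; Layth 1/4; Samir 1/8; Zuhair 1/8

There is no surviving spouse, so the entire estate passes to Rashida's descendants per capita at each generation.
At generation 1 (Maysoon, Khalida, Layth, Farouk) there are 4 shares of (1)/4 = 1/4 each.
Living: Layth and Farouk — each takes 1/4.
Deceased: Maysoon and Khalida. Their combined 1/2 is pooled and carried to generation 2.
At generation 2 (Bashir, Samir, Zuhair, Hanan) there are 4 shares of (1/2)/4 = 1/8 each.
Living: Bashir, Samir, Zuhair, and Hanan — each takes 1/8.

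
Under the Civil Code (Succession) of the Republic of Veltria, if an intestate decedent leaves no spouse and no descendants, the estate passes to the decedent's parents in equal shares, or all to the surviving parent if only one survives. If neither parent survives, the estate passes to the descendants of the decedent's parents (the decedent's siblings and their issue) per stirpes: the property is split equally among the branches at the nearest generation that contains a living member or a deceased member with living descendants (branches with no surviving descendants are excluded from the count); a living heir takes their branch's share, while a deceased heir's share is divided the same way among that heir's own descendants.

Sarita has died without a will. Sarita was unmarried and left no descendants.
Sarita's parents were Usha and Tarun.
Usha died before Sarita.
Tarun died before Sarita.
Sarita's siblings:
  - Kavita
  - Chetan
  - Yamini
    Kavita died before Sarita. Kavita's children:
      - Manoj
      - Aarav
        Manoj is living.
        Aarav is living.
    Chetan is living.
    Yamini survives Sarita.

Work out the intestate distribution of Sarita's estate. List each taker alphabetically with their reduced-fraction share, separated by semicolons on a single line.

Neither parent survives and there are no descendants, so the estate passes to Sarita's siblings and their issue per stirpes.
The estate is divided into 3 equal shares of 1/3 among Kavita, Chetan, Yamini.
Kavita predeceased; the 1/3 allotted to Kavita's branch passes to Kavita's issue by representation.
The 1/3 is divided into 2 equal shares of 1/6 among Manoj, Aarav.
Manoj is living and takes 1/6.
Aarav is living and takes 1/6.
Chetan is living and takes 1/3.
Yamini is living and takes 1/3.

Aarav 1/6; Chetan 1/3; Manoj 1/6; Yamini 1/3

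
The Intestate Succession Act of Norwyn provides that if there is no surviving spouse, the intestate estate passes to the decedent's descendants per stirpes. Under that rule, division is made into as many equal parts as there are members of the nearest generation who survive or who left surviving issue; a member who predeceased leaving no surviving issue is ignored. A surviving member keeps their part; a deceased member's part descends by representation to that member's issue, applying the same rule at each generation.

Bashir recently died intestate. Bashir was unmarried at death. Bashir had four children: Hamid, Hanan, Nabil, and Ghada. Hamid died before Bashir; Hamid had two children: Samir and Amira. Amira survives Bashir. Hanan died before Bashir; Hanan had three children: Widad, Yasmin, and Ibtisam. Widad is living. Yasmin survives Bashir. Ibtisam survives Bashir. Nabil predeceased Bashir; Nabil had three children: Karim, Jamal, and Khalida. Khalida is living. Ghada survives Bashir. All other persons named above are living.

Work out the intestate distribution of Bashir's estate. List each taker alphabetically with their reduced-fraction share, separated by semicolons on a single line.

There is no surviving spouse, so the entire estate passes to Bashir's descendants per stirpes.
The estate is divided into 4 equal shares of 1/4 among Hamid, Hanan, Nabil, Ghada.
Hamid predeceased; the 1/4 allotted to Hamid's branch passes to Hamid's issue by representation.
The 1/4 is divided into 2 equal shares of 1/8 among Samir, Amira.
Samir is living and takes 1/8.
Amira is living and takes 1/8.
Hanan predeceased; the 1/4 allotted to Hanan's branch passes to Hanan's issue by representation.
The 1/4 is divided into 3 equal shares of 1/12 among Widad, Yasmin, Ibtisam.
Widad is living and takes 1/12.
Yasmin is living and takes 1/12.
Ibtisam is living and takes 1/12.
Nabil predeceased; the 1/4 allotted to Nabil's branch passes to Nabil's issue by representation.
The 1/4 is divided into 3 equal shares of 1/12 among Karim, Jamal, Khalida.
Karim is living and takes 1/12.
Jamal is living and takes 1/12.
Khalida is living and takes 1/12.
Ghada is living and takes 1/4.

Amira 1/8; Ghada 1/4; Ibtisam 1/12; Jamal 1/12; Karim 1/12; Khalida 1/12; Samir 1/8; Widad 1/12; Yasmin 1/12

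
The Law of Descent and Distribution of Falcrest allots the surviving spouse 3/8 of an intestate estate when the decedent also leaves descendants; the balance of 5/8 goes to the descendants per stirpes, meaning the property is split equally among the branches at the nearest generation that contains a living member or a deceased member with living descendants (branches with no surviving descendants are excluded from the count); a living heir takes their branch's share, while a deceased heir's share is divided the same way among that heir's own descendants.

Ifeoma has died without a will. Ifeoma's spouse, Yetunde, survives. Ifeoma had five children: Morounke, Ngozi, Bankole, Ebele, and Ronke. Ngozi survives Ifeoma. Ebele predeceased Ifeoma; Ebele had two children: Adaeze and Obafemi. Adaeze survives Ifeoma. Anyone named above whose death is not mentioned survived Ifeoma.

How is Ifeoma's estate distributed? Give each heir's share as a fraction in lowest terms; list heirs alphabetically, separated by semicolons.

Yetunde, as surviving spouse, takes 3/8.
The remaining 5/8 passes to Ifeoma's descendants per stirpes.
The 5/8 is divided into 5 equal shares of 1/8 among Morounke, Ngozi, Bankole, Ebele, Ronke.
Morounke is living and takes 1/8.
Ngozi is living and takes 1/8.
Bankole is living and takes 1/8.
Ebele predeceased; the 1/8 allotted to Ebele's branch passes to Ebele's issue by representation.
The 1/8 is divided into 2 equal shares of 1/16 among Adaeze, Obafemi.
Adaeze is living and takes 1/16.
Obafemi is living and takes 1/16.
Ronke is living and takes 1/8.

Adaeze 1/16; Bankole 1/8; Morounke 1/8; Ngozi 1/8; Obafemi 1/16; Ronke 1/8; Yetunde 3/8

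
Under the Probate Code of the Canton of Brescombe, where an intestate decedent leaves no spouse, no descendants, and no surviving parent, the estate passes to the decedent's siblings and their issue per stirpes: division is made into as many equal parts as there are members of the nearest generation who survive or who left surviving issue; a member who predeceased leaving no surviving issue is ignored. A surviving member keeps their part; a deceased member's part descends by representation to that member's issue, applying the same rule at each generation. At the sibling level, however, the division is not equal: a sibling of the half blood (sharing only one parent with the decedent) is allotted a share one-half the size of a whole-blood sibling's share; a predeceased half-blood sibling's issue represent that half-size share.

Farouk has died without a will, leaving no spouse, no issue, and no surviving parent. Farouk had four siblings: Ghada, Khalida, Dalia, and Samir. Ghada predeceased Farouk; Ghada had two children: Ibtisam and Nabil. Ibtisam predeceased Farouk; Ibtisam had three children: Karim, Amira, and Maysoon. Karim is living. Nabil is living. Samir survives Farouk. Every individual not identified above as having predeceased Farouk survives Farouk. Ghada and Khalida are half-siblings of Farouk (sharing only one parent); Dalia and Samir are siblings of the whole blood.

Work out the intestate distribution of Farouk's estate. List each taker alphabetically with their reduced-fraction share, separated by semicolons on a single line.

No spouse, descendants, or parent survives, so the estate passes to Farouk's siblings per stirpes.
Half-blood siblings count for one-half the weight of whole-blood siblings at the initial division.
Dividing 1 in proportion to weights (total weight 3): Ghada (weight 1/2) → 1/6; Khalida (weight 1/2) → 1/6; Dalia (weight 1) → 1/3; Samir (weight 1) → 1/3.
Ghada predeceased; the 1/6 allotted to Ghada's branch passes to Ghada's issue by representation.
The 1/6 is divided into 2 equal shares of 1/12 among Ibtisam, Nabil.
Ibtisam predeceased; the 1/12 allotted to Ibtisam's branch passes to Ibtisam's issue by representation.
The 1/12 is divided into 3 equal shares of 1/36 among Karim, Amira, Maysoon.
Karim is living and takes 1/36.
Amira is living and takes 1/36.
Maysoon is living and takes 1/36.
Nabil is living and takes 1/12.
Khalida is living and takes 1/6.
Dalia is living and takes 1/3.
Samir is living and takes 1/3.

Amira 1/36; Dalia 1/3; Karim 1/36; Khalida 1/6; Maysoon 1/36; Nabil 1/12; Samir 1/3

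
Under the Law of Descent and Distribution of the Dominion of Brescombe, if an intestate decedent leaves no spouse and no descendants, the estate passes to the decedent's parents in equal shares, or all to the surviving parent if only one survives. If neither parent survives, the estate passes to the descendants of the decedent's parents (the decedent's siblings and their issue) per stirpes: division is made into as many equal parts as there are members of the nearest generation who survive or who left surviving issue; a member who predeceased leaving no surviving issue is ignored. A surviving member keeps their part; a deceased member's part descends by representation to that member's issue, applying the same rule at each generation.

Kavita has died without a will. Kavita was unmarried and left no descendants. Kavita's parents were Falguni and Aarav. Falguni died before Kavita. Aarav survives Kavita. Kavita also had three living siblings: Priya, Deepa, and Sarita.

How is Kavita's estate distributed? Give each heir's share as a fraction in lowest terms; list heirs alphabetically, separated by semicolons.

Only one parent, Aarav, survives, so Aarav takes the entire estate. The siblings take nothing because a surviving parent has priority.

Aarav 1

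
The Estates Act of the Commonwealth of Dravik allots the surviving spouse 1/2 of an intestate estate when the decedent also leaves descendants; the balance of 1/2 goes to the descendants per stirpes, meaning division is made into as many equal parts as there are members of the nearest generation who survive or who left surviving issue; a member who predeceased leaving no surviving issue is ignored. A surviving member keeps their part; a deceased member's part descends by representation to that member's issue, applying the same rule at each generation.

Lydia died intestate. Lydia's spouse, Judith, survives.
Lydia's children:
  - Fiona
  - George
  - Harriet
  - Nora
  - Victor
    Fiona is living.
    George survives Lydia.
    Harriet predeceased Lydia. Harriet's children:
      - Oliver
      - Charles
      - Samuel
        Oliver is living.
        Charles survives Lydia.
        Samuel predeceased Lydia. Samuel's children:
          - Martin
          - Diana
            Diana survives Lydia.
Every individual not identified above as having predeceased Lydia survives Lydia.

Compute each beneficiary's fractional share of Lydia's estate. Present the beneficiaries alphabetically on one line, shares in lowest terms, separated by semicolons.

Judith, as surviving spouse, takes 1/2.
The remaining 1/2 passes to Lydia's descendants per stirpes.
The 1/2 is divided into 5 equal shares of 1/10 among Fiona, George, Harriet, Nora, Victor.
Fiona is living and takes 1/10.
George is living and takes 1/10.
Harriet predeceased; the 1/10 allotted to Harriet's branch passes to Harriet's issue by representation.
The 1/10 is divided into 3 equal shares of 1/30 among Oliver, Charles, Samuel.
Oliver is living and takes 1/30.
Charles is living and takes 1/30.
Samuel predeceased; the 1/30 allotted to Samuel's branch passes to Samuel's issue by representation.
The 1/30 is divided into 2 equal shares of 1/60 among Martin, Diana.
Martin is living and takes 1/60.
Diana is living and takes 1/60.
Nora is living and takes 1/10.
Victor is living and takes 1/10.

Charles 1/30; Diana 1/60; Fiona 1/10; George 1/10; Judith 1/2; Martin 1/60; Nora 1/10; Oliver 1/30; Victor 1/10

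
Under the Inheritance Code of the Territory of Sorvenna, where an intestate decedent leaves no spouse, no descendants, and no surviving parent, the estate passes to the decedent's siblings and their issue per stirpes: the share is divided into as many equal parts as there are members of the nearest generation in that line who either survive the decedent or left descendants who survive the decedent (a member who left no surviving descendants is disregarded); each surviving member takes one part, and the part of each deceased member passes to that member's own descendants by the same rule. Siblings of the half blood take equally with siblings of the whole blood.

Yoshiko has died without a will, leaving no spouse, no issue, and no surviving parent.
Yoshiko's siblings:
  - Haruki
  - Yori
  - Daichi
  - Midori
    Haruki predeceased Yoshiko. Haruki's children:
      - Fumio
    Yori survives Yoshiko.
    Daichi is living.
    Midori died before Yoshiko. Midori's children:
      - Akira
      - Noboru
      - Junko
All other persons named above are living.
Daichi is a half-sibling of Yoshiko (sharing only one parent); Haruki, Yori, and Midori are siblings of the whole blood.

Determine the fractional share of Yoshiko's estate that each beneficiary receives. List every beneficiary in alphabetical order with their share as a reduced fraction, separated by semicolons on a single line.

No spouse, descendants, or parent survives, so the estate passes to Yoshiko's siblings per stirpes.
Half-blood and whole-blood siblings take equally under the stated rule.
The estate is divided into 4 equal shares of 1/4 among Haruki, Yori, Daichi, Midori.
Haruki predeceased; the 1/4 allotted to Haruki's branch passes to Haruki's issue by representation.
Fumio is the sole taker at this level and receives the full 1/4.
Yori is living and takes 1/4.
Daichi is living and takes 1/4.
Midori predeceased; the 1/4 allotted to Midori's branch passes to Midori's issue by representation.
The 1/4 is divided into 3 equal shares of 1/12 among Akira, Noboru, Junko.
Akira is living and takes 1/12.
Noboru is living and takes 1/12.
Junko is living and takes 1/12.

Akira 1/12; Daichi 1/4; Fumio 1/4; Junko 1/12; Noboru 1/12; Yori 1/4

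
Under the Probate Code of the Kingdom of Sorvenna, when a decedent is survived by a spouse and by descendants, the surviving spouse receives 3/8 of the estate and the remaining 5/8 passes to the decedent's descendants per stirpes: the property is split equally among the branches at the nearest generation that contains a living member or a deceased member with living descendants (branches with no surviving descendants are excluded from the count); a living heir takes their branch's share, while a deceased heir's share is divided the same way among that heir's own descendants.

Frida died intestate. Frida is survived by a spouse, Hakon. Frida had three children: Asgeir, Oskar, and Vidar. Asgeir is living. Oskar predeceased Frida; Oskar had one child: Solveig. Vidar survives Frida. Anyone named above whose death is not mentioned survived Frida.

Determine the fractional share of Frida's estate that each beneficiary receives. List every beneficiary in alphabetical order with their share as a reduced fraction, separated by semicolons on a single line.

Asgeir 5/24; Hakon 3/8; Solveig 5/24; Vidar 5/24

Hakon, as surviving spouse, takes 3/8.
The remaining 5/8 passes to Frida's descendants per stirpes.
The 5/8 is divided into 3 equal shares of 5/24 among Asgeir, Oskar, Vidar.
Asgeir is living and takes 5/24.
Oskar predeceased; the 5/24 allotted to Oskar's branch passes to Oskar's issue by representation.
Solveig is the sole taker at this level and receives the full 5/24.
Vidar is living and takes 5/24.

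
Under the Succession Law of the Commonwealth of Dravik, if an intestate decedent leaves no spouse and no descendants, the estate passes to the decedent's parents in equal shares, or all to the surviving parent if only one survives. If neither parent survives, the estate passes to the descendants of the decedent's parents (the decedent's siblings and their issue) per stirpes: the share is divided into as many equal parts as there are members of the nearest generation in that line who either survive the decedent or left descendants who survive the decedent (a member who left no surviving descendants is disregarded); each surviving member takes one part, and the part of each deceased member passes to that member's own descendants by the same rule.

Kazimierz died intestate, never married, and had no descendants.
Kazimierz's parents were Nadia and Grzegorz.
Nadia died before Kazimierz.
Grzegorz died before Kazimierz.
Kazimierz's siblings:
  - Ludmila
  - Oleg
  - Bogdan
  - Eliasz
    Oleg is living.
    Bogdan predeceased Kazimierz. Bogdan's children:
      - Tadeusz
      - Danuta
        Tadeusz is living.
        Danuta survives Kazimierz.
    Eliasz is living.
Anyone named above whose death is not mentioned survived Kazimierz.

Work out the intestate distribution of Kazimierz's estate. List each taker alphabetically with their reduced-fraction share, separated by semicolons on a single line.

Danuta 1/8; Eliasz 1/4; Ludmila 1/4; Oleg 1/4; Tadeusz 1/8

Neither parent survives and there are no descendants, so the estate passes to Kazimierz's siblings and their issue per stirpes.
The estate is divided into 4 equal shares of 1/4 among Ludmila, Oleg, Bogdan, Eliasz.
Ludmila is living and takes 1/4.
Oleg is living and takes 1/4.
Bogdan predeceased; the 1/4 allotted to Bogdan's branch passes to Bogdan's issue by representation.
The 1/4 is divided into 2 equal shares of 1/8 among Tadeusz, Danuta.
Tadeusz is living and takes 1/8.
Danuta is living and takes 1/8.
Eliasz is living and takes 1/4.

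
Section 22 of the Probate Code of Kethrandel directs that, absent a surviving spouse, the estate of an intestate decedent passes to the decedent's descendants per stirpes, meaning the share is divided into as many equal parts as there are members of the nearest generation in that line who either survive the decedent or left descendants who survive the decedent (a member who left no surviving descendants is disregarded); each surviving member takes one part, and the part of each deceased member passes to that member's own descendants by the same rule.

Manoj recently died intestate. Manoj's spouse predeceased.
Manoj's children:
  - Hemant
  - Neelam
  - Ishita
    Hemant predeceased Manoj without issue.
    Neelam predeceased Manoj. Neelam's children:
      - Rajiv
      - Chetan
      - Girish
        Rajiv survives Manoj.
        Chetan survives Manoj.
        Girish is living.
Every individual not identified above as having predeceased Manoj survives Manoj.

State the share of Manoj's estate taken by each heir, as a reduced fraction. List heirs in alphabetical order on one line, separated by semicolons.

There is no surviving spouse, so the entire estate passes to Manoj's descendants per stirpes.
Hemant left no surviving issue, so that branch lapses and is disregarded.
The estate is divided into 2 equal shares of 1/2 among Neelam, Ishita.
Neelam predeceased; the 1/2 allotted to Neelam's branch passes to Neelam's issue by representation.
The 1/2 is divided into 3 equal shares of 1/6 among Rajiv, Chetan, Girish.
Rajiv is living and takes 1/6.
Chetan is living and takes 1/6.
Girish is living and takes 1/6.
Ishita is living and takes 1/2.

Chetan 1/6; Girish 1/6; Ishita 1/2; Rajiv 1/6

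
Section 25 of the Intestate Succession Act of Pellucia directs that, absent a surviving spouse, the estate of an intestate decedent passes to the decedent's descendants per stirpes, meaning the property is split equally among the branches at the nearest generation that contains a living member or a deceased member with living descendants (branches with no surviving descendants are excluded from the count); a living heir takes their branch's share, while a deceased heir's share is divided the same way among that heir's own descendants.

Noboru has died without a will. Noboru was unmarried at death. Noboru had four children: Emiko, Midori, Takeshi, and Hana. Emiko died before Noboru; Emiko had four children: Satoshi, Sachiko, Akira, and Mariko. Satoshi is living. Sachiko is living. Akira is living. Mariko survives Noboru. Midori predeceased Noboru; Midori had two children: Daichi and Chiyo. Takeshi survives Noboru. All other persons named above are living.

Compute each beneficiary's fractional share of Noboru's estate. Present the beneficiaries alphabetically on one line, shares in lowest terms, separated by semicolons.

There is no surviving spouse, so the entire estate passes to Noboru's descendants per stirpes.
The estate is divided into 4 equal shares of 1/4 among Emiko, Midori, Takeshi, Hana.
Emiko predeceased; the 1/4 allotted to Emiko's branch passes to Emiko's issue by representation.
The 1/4 is divided into 4 equal shares of 1/16 among Satoshi, Sachiko, Akira, Mariko.
Satoshi is living and takes 1/16.
Sachiko is living and takes 1/16.
Akira is living and takes 1/16.
Mariko is living and takes 1/16.
Midori predeceased; the 1/4 allotted to Midori's branch passes to Midori's issue by representation.
The 1/4 is divided into 2 equal shares of 1/8 among Daichi, Chiyo.
Daichi is living and takes 1/8.
Chiyo is living and takes 1/8.
Takeshi is living and takes 1/4.
Hana is living and takes 1/4.

Akira 1/16; Chiyo 1/8; Daichi 1/8; Hana 1/4; Mariko 1/16; Sachiko 1/16; Satoshi 1/16; Takeshi 1/4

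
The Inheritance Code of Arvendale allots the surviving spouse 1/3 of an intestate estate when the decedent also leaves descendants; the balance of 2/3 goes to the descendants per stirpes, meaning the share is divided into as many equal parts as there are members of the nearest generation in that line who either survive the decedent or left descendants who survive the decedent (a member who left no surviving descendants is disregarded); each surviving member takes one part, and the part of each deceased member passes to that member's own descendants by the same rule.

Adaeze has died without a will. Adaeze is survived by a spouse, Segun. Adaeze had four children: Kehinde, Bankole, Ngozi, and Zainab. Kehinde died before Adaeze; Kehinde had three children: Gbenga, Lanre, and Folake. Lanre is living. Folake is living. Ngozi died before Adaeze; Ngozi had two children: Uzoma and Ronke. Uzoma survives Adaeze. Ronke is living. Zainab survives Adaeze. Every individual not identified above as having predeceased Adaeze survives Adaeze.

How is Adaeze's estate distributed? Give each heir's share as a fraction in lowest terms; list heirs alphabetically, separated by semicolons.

Segun, as surviving spouse, takes 1/3.
The remaining 2/3 passes to Adaeze's descendants per stirpes.
The 2/3 is divided into 4 equal shares of 1/6 among Kehinde, Bankole, Ngozi, Zainab.
Kehinde predeceased; the 1/6 allotted to Kehinde's branch passes to Kehinde's issue by representation.
The 1/6 is divided into 3 equal shares of 1/18 among Gbenga, Lanre, Folake.
Gbenga is living and takes 1/18.
Lanre is living and takes 1/18.
Folake is living and takes 1/18.
Bankole is living and takes 1/6.
Ngozi predeceased; the 1/6 allotted to Ngozi's branch passes to Ngozi's issue by representation.
The 1/6 is divided into 2 equal shares of 1/12 among Uzoma, Ronke.
Uzoma is living and takes 1/12.
Ronke is living and takes 1/12.
Zainab is living and takes 1/6.

Bankole 1/6; Folake 1/18; Gbenga 1/18; Lanre 1/18; Ronke 1/12; Segun 1/3; Uzoma 1/12; Zainab 1/6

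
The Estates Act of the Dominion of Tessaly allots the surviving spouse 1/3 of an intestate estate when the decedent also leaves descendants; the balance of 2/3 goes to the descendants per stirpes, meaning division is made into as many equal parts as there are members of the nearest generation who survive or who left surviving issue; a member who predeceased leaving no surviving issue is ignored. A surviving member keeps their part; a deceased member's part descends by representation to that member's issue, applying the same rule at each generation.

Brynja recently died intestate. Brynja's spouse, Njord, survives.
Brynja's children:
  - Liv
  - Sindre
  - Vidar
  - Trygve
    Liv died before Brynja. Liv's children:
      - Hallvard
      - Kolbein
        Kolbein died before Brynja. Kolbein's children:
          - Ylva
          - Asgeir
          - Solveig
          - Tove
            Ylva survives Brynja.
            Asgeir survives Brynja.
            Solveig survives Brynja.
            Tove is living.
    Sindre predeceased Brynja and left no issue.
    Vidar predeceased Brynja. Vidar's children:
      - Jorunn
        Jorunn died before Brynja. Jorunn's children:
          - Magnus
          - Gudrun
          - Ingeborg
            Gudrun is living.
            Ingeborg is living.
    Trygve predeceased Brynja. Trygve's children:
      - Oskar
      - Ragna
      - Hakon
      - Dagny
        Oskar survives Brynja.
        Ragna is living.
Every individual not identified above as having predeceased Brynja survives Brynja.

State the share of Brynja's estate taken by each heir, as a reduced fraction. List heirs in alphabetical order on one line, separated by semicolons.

Asgeir 1/36; Dagny 1/18; Gudrun 2/27; Hakon 1/18; Hallvard 1/9; Ingeborg 2/27; Magnus 2/27; Njord 1/3; Oskar 1/18; Ragna 1/18; Solveig 1/36; Tove 1/36; Ylva 1/36

Njord, as surviving spouse, takes 1/3.
The remaining 2/3 passes to Brynja's descendants per stirpes.
Sindre left no surviving issue, so that branch lapses and is disregarded.
The 2/3 is divided into 3 equal shares of 2/9 among Liv, Vidar, Trygve.
Liv predeceased; the 2/9 allotted to Liv's branch passes to Liv's issue by representation.
The 2/9 is divided into 2 equal shares of 1/9 among Hallvard, Kolbein.
Hallvard is living and takes 1/9.
Kolbein predeceased; the 1/9 allotted to Kolbein's branch passes to Kolbein's issue by representation.
The 1/9 is divided into 4 equal shares of 1/36 among Ylva, Asgeir, Solveig, Tove.
Ylva is living and takes 1/36.
Asgeir is living and takes 1/36.
Solveig is living and takes 1/36.
Tove is living and takes 1/36.
Vidar predeceased; the 2/9 allotted to Vidar's branch passes to Vidar's issue by representation.
Jorunn's line is the sole branch at this level, so the full 2/9 passes to Jorunn's issue by representation.
The 2/9 is divided into 3 equal shares of 2/27 among Magnus, Gudrun, Ingeborg.
Magnus is living and takes 2/27.
Gudrun is living and takes 2/27.
Ingeborg is living and takes 2/27.
Trygve predeceased; the 2/9 allotted to Trygve's branch passes to Trygve's issue by representation.
The 2/9 is divided into 4 equal shares of 1/18 among Oskar, Ragna, Hakon, Dagny.
Oskar is living and takes 1/18.
Ragna is living and takes 1/18.
Hakon is living and takes 1/18.
Dagny is living and takes 1/18.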